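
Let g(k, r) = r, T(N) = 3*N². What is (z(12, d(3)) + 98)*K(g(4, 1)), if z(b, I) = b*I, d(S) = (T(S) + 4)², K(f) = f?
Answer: 11630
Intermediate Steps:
d(S) = (4 + 3*S²)² (d(S) = (3*S² + 4)² = (4 + 3*S²)²)
z(b, I) = I*b
(z(12, d(3)) + 98)*K(g(4, 1)) = ((4 + 3*3²)²*12 + 98)*1 = ((4 + 3*9)²*12 + 98)*1 = ((4 + 27)²*12 + 98)*1 = (31²*12 + 98)*1 = (961*12 + 98)*1 = (11532 + 98)*1 = 11630*1 = 11630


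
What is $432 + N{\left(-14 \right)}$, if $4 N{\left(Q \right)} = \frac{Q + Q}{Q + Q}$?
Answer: $\frac{1729}{4} \approx 432.25$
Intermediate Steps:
$N{\left(Q \right)} = \frac{1}{4}$ ($N{\left(Q \right)} = \frac{\left(Q + Q\right) \frac{1}{Q + Q}}{4} = \frac{2 Q \frac{1}{2 Q}}{4} = \frac{1}{4} \cdot 1 = \frac{1}{4}$)
$432 + N{\left(-14 \right)} = 432 + \frac{1}{4} = \frac{1729}{4}$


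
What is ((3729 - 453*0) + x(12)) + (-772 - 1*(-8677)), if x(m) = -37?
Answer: 11597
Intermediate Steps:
((3729 - 453*0) + x(12)) + (-772 - 1*(-8677)) = ((3729 - 453*0) - 37) + (-772 - 1*(-8677)) = ((3729 + 0) - 37) + (-772 + 8677) = (3729 - 37) + 7905 = 3692 + 7905 = 11597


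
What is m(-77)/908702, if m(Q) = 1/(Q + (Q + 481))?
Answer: 1/297145554 ≈ 3.3654e-9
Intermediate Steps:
m(Q) = 1/(481 + 2*Q) (m(Q) = 1/(Q + (481 + Q)) = 1/(481 + 2*Q))
m(-77)/908702 = 1/((481 + 2*(-77))*908702) = (1/908702)/(481 - 154) = (1/908702)/327 = (1/327)*(1/908702) = 1/297145554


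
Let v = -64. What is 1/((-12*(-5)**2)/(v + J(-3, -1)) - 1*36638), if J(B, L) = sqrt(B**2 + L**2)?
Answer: -12473639/456950572382 - 25*sqrt(10)/456950572382 ≈ -2.7298e-5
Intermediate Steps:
1/((-12*(-5)**2)/(v + J(-3, -1)) - 1*36638) = 1/((-12*(-5)**2)/(-64 + sqrt((-3)**2 + (-1)**2)) - 1*36638) = 1/((-12*25)/(-64 + sqrt(9 + 1)) - 36638) = 1/(-300/(-64 + sqrt(10)) - 36638) = 1/(-36638 - 300/(-64 + sqrt(10)))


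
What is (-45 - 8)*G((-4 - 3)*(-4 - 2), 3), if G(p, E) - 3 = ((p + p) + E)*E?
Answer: -13992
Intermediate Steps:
G(p, E) = 3 + E*(E + 2*p) (G(p, E) = 3 + ((p + p) + E)*E = 3 + (2*p + E)*E = 3 + (E + 2*p)*E = 3 + E*(E + 2*p))
(-45 - 8)*G((-4 - 3)*(-4 - 2), 3) = (-45 - 8)*(3 + 3² + 2*3*((-4 - 3)*(-4 - 2))) = -53*(3 + 9 + 2*3*(-7*(-6))) = -53*(3 + 9 + 2*3*42) = -53*(3 + 9 + 252) = -53*264 = -13992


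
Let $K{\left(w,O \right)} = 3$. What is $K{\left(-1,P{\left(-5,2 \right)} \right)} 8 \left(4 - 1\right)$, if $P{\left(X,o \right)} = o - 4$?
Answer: $72$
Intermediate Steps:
$P{\left(X,o \right)} = -4 + o$ ($P{\left(X,o \right)} = o - 4 = -4 + o$)
$K{\left(-1,P{\left(-5,2 \right)} \right)} 8 \left(4 - 1\right) = 3 \cdot 8 \left(4 - 1\right) = 24 \cdot 3 = 72$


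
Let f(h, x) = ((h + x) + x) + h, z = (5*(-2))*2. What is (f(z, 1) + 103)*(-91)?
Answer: -5915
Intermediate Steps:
z = -20 (z = -10*2 = -20)
f(h, x) = 2*h + 2*x (f(h, x) = (h + 2*x) + h = 2*h + 2*x)
(f(z, 1) + 103)*(-91) = ((2*(-20) + 2*1) + 103)*(-91) = ((-40 + 2) + 103)*(-91) = (-38 + 103)*(-91) = 65*(-91) = -5915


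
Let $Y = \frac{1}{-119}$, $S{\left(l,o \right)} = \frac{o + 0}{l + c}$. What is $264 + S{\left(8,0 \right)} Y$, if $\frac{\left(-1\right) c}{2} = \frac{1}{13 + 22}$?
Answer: $264$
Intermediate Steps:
$c = - \frac{2}{35}$ ($c = - \frac{2}{13 + 22} = - \frac{2}{35} \approx -0.057143$)
$S{\left(l,o \right)} = \frac{o}{- \frac{2}{35} + l}$ ($S{\left(l,o \right)} = \frac{o + 0}{l - \frac{2}{35}} = \frac{o}{- \frac{2}{35} + l}$)
$Y = - \frac{1}{119} \approx -0.0084034$
$264 + S{\left(8,0 \right)} Y = 264 + 35 \cdot 0 \frac{1}{-2 + 35 \cdot 8} \left(- \frac{1}{119}\right) = 264 + 35 \cdot 0 \frac{1}{-2 + 280} \left(- \frac{1}{119}\right) = 264 + 35 \cdot 0 \cdot \frac{1}{278} \left(- \frac{1}{119}\right) = 264 + 0 \left(- \frac{1}{119}\right) = 264 + 0 = 264$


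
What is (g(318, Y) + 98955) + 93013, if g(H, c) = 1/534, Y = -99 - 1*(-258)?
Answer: 102510913/534 ≈ 1.9197e+5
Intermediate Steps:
Y = 159 (Y = -99 + 258 = 159)
g(H, c) = 1/534
(g(318, Y) + 98955) + 93013 = (1/534 + 98955) + 93013 = 52841971/534 + 93013 = 102510913/534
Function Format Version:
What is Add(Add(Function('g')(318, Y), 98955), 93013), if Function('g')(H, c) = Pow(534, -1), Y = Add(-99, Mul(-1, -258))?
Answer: Rational(102510913, 534) ≈ 1.9197e+5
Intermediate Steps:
Y = 159 (Y = Add(-99, 258) = 159)
Function('g')(H, c) = Rational(1, 534)
Add(Add(Function('g')(318, Y), 98955), 93013) = Add(Add(Rational(1, 534), 98955), 93013) = Add(Rational(52841971, 534), 93013) = Rational(102510913, 534)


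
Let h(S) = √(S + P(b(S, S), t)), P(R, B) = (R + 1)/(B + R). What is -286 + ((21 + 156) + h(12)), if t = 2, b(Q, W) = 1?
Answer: -109 + √114/3 ≈ -105.44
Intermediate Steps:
P(R, B) = (1 + R)/(B + R)
h(S) = √(⅔ + S) (h(S) = √(S + (1 + 1)/(2 + 1)) = √(S + 2/3) = √(S + (⅓)*2) = √(S + ⅔) = √(⅔ + S))
-286 + ((21 + 156) + h(12)) = -286 + ((21 + 156) + √(6 + 9*12)/3) = -286 + (177 + √(6 + 108)/3) = -286 + (177 + √114/3) = -109 + √114/3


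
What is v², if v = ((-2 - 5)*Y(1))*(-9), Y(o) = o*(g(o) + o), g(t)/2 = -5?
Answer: 321489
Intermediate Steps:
g(t) = -10 (g(t) = 2*(-5) = -10)
Y(o) = o*(-10 + o)
v = -567 (v = ((-2 - 5)*(1*(-10 + 1)))*(-9) = -7*(-9)*(-9) = 63*(-9) = -567)
v² = (-567)² = 321489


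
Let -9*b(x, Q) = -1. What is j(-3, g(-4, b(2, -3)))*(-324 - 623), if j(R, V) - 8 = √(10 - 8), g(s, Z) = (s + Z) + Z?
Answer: -7576 - 947*√2 ≈ -8915.3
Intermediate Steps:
b(x, Q) = ⅑ (b(x, Q) = -⅑*(-1) = ⅑)
g(s, Z) = s + 2*Z (g(s, Z) = (Z + s) + Z = s + 2*Z)
j(R, V) = 8 + √2 (j(R, V) = 8 + √(10 - 8) = 8 + √2)
j(-3, g(-4, b(2, -3)))*(-324 - 623) = (8 + √2)*(-324 - 623) = (8 + √2)*(-947) = -7576 - 947*√2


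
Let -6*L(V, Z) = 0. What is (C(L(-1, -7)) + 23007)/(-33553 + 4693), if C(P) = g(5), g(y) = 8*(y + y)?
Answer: -23087/28860 ≈ -0.79996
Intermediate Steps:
g(y) = 16*y (g(y) = 8*(2*y) = 16*y)
L(V, Z) = 0 (L(V, Z) = -⅙*0 = 0)
C(P) = 80 (C(P) = 16*5 = 80)
(C(L(-1, -7)) + 23007)/(-33553 + 4693) = (80 + 23007)/(-33553 + 4693) = 23087/(-28860) = 23087*(-1/28860) = -23087/28860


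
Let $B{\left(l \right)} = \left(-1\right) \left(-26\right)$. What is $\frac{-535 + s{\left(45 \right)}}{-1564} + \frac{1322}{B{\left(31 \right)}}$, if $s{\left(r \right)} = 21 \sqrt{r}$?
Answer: $\frac{1040759}{20332} - \frac{63 \sqrt{5}}{1564} \approx 51.098$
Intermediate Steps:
$B{\left(l \right)} = 26$
$\frac{-535 + s{\left(45 \right)}}{-1564} + \frac{1322}{B{\left(31 \right)}} = \frac{-535 + 21 \sqrt{45}}{-1564} + \frac{1322}{26} = \left(-535 + 21 \cdot 3 \sqrt{5}\right) \left(- \frac{1}{1564}\right) + 1322 \cdot \frac{1}{26} = \left(-535 + 63 \sqrt{5}\right) \left(- \frac{1}{1564}\right) + \frac{661}{13} = \left(\frac{535}{1564} - \frac{63 \sqrt{5}}{1564}\right) + \frac{661}{13} = \frac{1040759}{20332} - \frac{63 \sqrt{5}}{1564}$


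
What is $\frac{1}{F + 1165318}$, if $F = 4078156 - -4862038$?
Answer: $\frac{1}{10105512} \approx 9.8956 \cdot 10^{-8}$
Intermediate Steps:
$F = 8940194$ ($F = 4078156 + 4862038 = 8940194$)
$\frac{1}{F + 1165318} = \frac{1}{8940194 + 1165318} = \frac{1}{10105512}$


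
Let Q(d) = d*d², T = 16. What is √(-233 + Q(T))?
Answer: √3863 ≈ 62.153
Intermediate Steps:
Q(d) = d³
√(-233 + Q(T)) = √(-233 + 16³) = √(-233 + 4096) = √3863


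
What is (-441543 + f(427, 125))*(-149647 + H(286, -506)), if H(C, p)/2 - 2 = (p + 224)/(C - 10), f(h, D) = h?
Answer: 1518248928976/23 ≈ 6.6011e+10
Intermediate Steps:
H(C, p) = 4 + 2*(224 + p)/(-10 + C) (H(C, p) = 4 + 2*((p + 224)/(C - 10)) = 4 + 2*((224 + p)/(-10 + C)) = 4 + 2*(224 + p)/(-10 + C))
(-441543 + f(427, 125))*(-149647 + H(286, -506)) = (-441543 + 427)*(-149647 + 2*(204 - 506 + 2*286)/(-10 + 286)) = -441116*(-149647 + 2*(204 - 506 + 572)/276) = -441116*(-149647 + 2*(1/276)*270) = -441116*(-149647 + 45/23) = -441116*(-3441836/23) = 1518248928976/23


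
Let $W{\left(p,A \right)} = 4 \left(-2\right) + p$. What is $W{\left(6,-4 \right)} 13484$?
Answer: $-26968$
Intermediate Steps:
$W{\left(p,A \right)} = -8 + p$
$W{\left(6,-4 \right)} 13484 = \left(-8 + 6\right) 13484 = \left(-2\right) 13484 = -26968$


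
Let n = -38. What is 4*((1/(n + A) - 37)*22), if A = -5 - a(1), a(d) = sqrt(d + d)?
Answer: -6017616/1847 + 88*sqrt(2)/1847 ≈ -3258.0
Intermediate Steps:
a(d) = sqrt(2)*sqrt(d) (a(d) = sqrt(2*d) = sqrt(2)*sqrt(d))
A = -5 - sqrt(2) (A = -5 - sqrt(2)*sqrt(1) = -5 - sqrt(2) ≈ -6.4142)
4*((1/(n + A) - 37)*22) = 4*((1/(-38 + (-5 - sqrt(2))) - 37)*22) = 4*((1/(-43 - sqrt(2)) - 37)*22) = 4*((-37 + 1/(-43 - sqrt(2)))*22) = 4*(-814 + 22/(-43 - sqrt(2))) = -3256 + 88/(-43 - sqrt(2))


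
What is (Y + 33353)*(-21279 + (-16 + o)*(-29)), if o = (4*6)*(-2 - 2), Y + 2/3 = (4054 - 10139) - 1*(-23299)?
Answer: -2735284669/3 ≈ -9.1176e+8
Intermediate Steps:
Y = 51640/3 (Y = -⅔ + ((4054 - 10139) - 1*(-23299)) = -⅔ + (-6085 + 23299) = -⅔ + 17214 = 51640/3 ≈ 17213.)
o = -96 (o = 24*(-4) = -96)
(Y + 33353)*(-21279 + (-16 + o)*(-29)) = (51640/3 + 33353)*(-21279 + (-16 - 96)*(-29)) = 151699*(-21279 - 112*(-29))/3 = 151699*(-21279 + 3248)/3 = (151699/3)*(-18031) = -2735284669/3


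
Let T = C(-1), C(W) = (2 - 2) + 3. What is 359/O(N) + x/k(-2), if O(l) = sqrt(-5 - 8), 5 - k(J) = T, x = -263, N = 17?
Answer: -263/2 - 359*I*sqrt(13)/13 ≈ -131.5 - 99.569*I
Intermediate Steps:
C(W) = 3 (C(W) = 0 + 3 = 3)
T = 3
k(J) = 2 (k(J) = 5 - 1*3 = 5 - 3 = 2)
O(l) = I*sqrt(13) (O(l) = sqrt(-13) = I*sqrt(13))
359/O(N) + x/k(-2) = 359/((I*sqrt(13))) - 263/2 = 359*(-I*sqrt(13)/13) - 263*1/2 = -359*I*sqrt(13)/13 - 263/2 = -263/2 - 359*I*sqrt(13)/13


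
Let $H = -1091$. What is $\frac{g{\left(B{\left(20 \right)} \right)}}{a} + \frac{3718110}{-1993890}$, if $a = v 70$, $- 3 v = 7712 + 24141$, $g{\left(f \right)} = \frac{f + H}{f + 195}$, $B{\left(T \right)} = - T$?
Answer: $- \frac{48359902926071}{25933812752750} \approx -1.8647$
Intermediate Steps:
$g{\left(f \right)} = \frac{-1091 + f}{195 + f}$ ($g{\left(f \right)} = \frac{f - 1091}{f + 195} = \frac{-1091 + f}{195 + f}$)
$v = - \frac{31853}{3}$ ($v = - \frac{7712 + 24141}{3} = \left(- \frac{1}{3}\right) 31853 = - \frac{31853}{3} \approx -10618.0$)
$a = - \frac{2229710}{3}$ ($a = \left(- \frac{31853}{3}\right) 70 = - \frac{2229710}{3} \approx -7.4324 \cdot 10^{5}$)
$\frac{g{\left(B{\left(20 \right)} \right)}}{a} + \frac{3718110}{-1993890} = \frac{\frac{1}{195 - 20} \left(-1091 - 20\right)}{- \frac{2229710}{3}} + \frac{3718110}{-1993890} = \frac{-1091 - 20}{195 - 20} \left(- \frac{3}{2229710}\right) + 3718110 \left(- \frac{1}{1993890}\right) = \frac{1}{175} \left(-1111\right) \left(- \frac{3}{2229710}\right) - \frac{123937}{66463} = \left(- \frac{1111}{175}\right) \left(- \frac{3}{2229710}\right) - \frac{123937}{66463} = \frac{3333}{390199250} - \frac{123937}{66463} = - \frac{48359902926071}{25933812752750}$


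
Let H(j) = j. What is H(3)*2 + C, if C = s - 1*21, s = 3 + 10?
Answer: -2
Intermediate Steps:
s = 13
C = -8 (C = 13 - 1*21 = 13 - 21 = -8)
H(3)*2 + C = 3*2 - 8 = 6 - 8 = -2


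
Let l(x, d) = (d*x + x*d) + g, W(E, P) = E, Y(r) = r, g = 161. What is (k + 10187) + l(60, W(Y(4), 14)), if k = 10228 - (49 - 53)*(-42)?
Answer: 20888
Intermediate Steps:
k = 10060 (k = 10228 - (-4)*(-42) = 10228 - 1*168 = 10228 - 168 = 10060)
l(x, d) = 161 + 2*d*x (l(x, d) = (d*x + x*d) + 161 = (d*x + d*x) + 161 = 2*d*x + 161 = 161 + 2*d*x)
(k + 10187) + l(60, W(Y(4), 14)) = (10060 + 10187) + (161 + 2*4*60) = 20247 + (161 + 480) = 20247 + 641 = 20888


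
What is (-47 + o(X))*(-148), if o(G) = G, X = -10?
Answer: 8436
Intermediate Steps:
(-47 + o(X))*(-148) = (-47 - 10)*(-148) = -57*(-148) = 8436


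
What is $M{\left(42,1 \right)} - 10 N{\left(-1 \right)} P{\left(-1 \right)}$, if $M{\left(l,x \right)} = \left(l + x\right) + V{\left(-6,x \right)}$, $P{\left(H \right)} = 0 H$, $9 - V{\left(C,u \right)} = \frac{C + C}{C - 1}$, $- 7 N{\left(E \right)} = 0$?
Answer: $\frac{352}{7} \approx 50.286$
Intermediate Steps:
$N{\left(E \right)} = 0$ ($N{\left(E \right)} = \left(- \frac{1}{7}\right) 0 = 0$)
$V{\left(C,u \right)} = 9 - \frac{2 C}{-1 + C}$ ($V{\left(C,u \right)} = 9 - \frac{C + C}{C - 1} = 9 - \frac{2 C}{-1 + C}$)
$P{\left(H \right)} = 0$
$M{\left(l,x \right)} = \frac{51}{7} + l + x$ ($M{\left(l,x \right)} = \left(l + x\right) + \frac{-9 + 7 \left(-6\right)}{-1 - 6} = \left(l + x\right) + \frac{-9 - 42}{-7} = \left(l + x\right) - - \frac{51}{7} = \left(l + x\right) + \frac{51}{7} = \frac{51}{7} + l + x$)
$M{\left(42,1 \right)} - 10 N{\left(-1 \right)} P{\left(-1 \right)} = \left(\frac{51}{7} + 42 + 1\right) - 10 \cdot 0 \cdot 0 = \frac{352}{7} - 0 \cdot 0 = \frac{352}{7} - 0 = \frac{352}{7} + 0 = \frac{352}{7}$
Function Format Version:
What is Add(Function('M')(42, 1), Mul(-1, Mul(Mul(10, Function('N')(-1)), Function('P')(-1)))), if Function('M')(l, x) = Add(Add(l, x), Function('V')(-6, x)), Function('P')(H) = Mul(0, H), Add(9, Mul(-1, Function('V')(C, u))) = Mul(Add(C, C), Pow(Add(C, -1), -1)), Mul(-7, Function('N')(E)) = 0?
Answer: Rational(352, 7) ≈ 50.286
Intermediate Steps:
Function('N')(E) = 0 (Function('N')(E) = Mul(Rational(-1, 7), 0) = 0)
Function('V')(C, u) = Add(9, Mul(-2, C, Pow(Add(-1, C), -1))) (Function('V')(C, u) = Add(9, Mul(-1, Mul(Add(C, C), Pow(Add(C, -1), -1)))) = Add(9, Mul(-1, Mul(Mul(2, C), Pow(Add(-1, C), -1)))) = Add(9, Mul(-1, Mul(2, C, Pow(Add(-1, C), -1)))) = Add(9, Mul(-2, C, Pow(Add(-1, C), -1))))
Function('P')(H) = 0
Function('M')(l, x) = Add(Rational(51, 7), l, x) (Function('M')(l, x) = Add(Add(l, x), Mul(Pow(Add(-1, -6), -1), Add(-9, Mul(7, -6)))) = Add(Add(l, x), Mul(Pow(-7, -1), Add(-9, -42))) = Add(Add(l, x), Mul(Rational(-1, 7), -51)) = Add(Add(l, x), Rational(51, 7)) = Add(Rational(51, 7), l, x))
Add(Function('M')(42, 1), Mul(-1, Mul(Mul(10, Function('N')(-1)), Function('P')(-1)))) = Add(Add(Rational(51, 7), 42, 1), Mul(-1, Mul(Mul(10, 0), 0))) = Add(Rational(352, 7), Mul(-1, Mul(0, 0))) = Add(Rational(352, 7), Mul(-1, 0)) = Add(Rational(352, 7), 0) = Rational(352, 7)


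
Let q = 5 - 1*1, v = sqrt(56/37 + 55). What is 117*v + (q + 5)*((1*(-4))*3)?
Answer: -108 + 117*sqrt(77367)/37 ≈ 771.55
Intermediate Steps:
v = sqrt(77367)/37 (v = sqrt(56*(1/37) + 55) = sqrt(56/37 + 55) = sqrt(2091/37) = sqrt(77367)/37 ≈ 7.5175)
q = 4 (q = 5 - 1 = 4)
117*v + (q + 5)*((1*(-4))*3) = 117*(sqrt(77367)/37) + (4 + 5)*((1*(-4))*3) = 117*sqrt(77367)/37 + 9*(-4*3) = 117*sqrt(77367)/37 + 9*(-12) = 117*sqrt(77367)/37 - 108 = -108 + 117*sqrt(77367)/37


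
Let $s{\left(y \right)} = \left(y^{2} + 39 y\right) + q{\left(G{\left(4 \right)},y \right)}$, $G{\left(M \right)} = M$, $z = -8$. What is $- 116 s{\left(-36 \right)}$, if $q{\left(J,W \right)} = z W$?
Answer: $-20880$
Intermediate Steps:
$q{\left(J,W \right)} = - 8 W$
$s{\left(y \right)} = y^{2} + 31 y$ ($s{\left(y \right)} = \left(y^{2} + 39 y\right) - 8 y = y^{2} + 31 y$)
$- 116 s{\left(-36 \right)} = - 116 \left(- 36 \left(31 - 36\right)\right) = - 116 \left(\left(-36\right) \left(-5\right)\right) = \left(-116\right) 180 = -20880$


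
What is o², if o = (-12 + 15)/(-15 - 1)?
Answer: 9/256 ≈ 0.035156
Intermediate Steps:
o = -3/16 (o = 3/(-16) = 3*(-1/16) = -3/16 ≈ -0.18750)
o² = (-3/16)² = 9/256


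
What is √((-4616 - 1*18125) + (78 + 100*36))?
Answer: I*√19063 ≈ 138.07*I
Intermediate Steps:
√((-4616 - 1*18125) + (78 + 100*36)) = √((-4616 - 18125) + (78 + 3600)) = √(-22741 + 3678) = √(-19063) = I*√19063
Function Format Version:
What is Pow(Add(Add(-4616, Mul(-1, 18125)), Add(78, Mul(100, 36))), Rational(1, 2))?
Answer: Mul(I, Pow(19063, Rational(1, 2))) ≈ Mul(138.07, I)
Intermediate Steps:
Pow(Add(Add(-4616, Mul(-1, 18125)), Add(78, Mul(100, 36))), Rational(1, 2)) = Pow(Add(Add(-4616, -18125), Add(78, 3600)), Rational(1, 2)) = Pow(Add(-22741, 3678), Rational(1, 2)) = Pow(-19063, Rational(1, 2)) = Mul(I, Pow(19063, Rational(1, 2)))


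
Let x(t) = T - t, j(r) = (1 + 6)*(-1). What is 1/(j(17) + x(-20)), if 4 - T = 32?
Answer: -1/15 ≈ -0.066667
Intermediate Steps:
j(r) = -7 (j(r) = 7*(-1) = -7)
T = -28 (T = 4 - 1*32 = 4 - 32 = -28)
x(t) = -28 - t
1/(j(17) + x(-20)) = 1/(-7 + (-28 - 1*(-20))) = 1/(-7 + (-28 + 20)) = 1/(-7 - 8) = 1/(-15) = -1/15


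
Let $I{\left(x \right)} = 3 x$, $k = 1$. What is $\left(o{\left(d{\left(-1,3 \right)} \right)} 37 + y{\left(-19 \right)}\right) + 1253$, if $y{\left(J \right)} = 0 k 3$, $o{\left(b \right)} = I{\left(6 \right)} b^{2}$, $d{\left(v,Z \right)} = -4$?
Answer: $11909$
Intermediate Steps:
$o{\left(b \right)} = 18 b^{2}$ ($o{\left(b \right)} = 3 \cdot 6 b^{2} = 18 b^{2}$)
$y{\left(J \right)} = 0$ ($y{\left(J \right)} = 0 \cdot 1 \cdot 3 = 0 \cdot 3 = 0$)
$\left(o{\left(d{\left(-1,3 \right)} \right)} 37 + y{\left(-19 \right)}\right) + 1253 = \left(18 \left(-4\right)^{2} \cdot 37 + 0\right) + 1253 = \left(18 \cdot 16 \cdot 37 + 0\right) + 1253 = \left(288 \cdot 37 + 0\right) + 1253 = \left(10656 + 0\right) + 1253 = 10656 + 1253 = 11909$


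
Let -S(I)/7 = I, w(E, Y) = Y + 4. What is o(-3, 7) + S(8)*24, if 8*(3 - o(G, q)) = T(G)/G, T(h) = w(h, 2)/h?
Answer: -16093/12 ≈ -1341.1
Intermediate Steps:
w(E, Y) = 4 + Y
S(I) = -7*I
T(h) = 6/h (T(h) = (4 + 2)/h = 6/h)
o(G, q) = 3 - 3/(4*G**2) (o(G, q) = 3 - 6/G/(8*G) = 3 - 3/(4*G**2))
o(-3, 7) + S(8)*24 = (3 - 3/4/(-3)**2) - 7*8*24 = (3 - 3/4*1/9) - 56*24 = (3 - 1/12) - 1344 = 35/12 - 1344 = -16093/12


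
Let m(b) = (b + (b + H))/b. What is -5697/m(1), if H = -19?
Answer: 5697/17 ≈ 335.12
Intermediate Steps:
m(b) = (-19 + 2*b)/b (m(b) = (b + (b - 19))/b = (b + (-19 + b))/b = (-19 + 2*b)/b)
-5697/m(1) = -5697/(2 - 19/1) = -5697/(2 - 19*1) = -5697/(2 - 19) = -5697/(-17) = -5697*(-1/17) = 5697/17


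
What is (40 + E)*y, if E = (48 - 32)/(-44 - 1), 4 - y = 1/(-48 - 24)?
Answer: 64447/405 ≈ 159.13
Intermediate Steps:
y = 289/72 (y = 4 - 1/(-48 - 24) = 4 - 1/(-72) = 4 - 1*(-1/72) = 4 + 1/72 = 289/72 ≈ 4.0139)
E = -16/45 (E = 16/(-45) = 16*(-1/45) = -16/45 ≈ -0.35556)
(40 + E)*y = (40 - 16/45)*(289/72) = (1784/45)*(289/72) = 64447/405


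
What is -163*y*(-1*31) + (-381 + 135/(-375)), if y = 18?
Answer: 2264316/25 ≈ 90573.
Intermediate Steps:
-163*y*(-1*31) + (-381 + 135/(-375)) = -2934*(-1*31) + (-381 + 135/(-375)) = -2934*(-31) + (-381 + 135*(-1/375)) = -163*(-558) + (-381 - 9/25) = 90954 - 9534/25 = 2264316/25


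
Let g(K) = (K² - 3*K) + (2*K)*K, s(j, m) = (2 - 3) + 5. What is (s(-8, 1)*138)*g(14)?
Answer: 301392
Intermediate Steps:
s(j, m) = 4 (s(j, m) = -1 + 5 = 4)
g(K) = -3*K + 3*K² (g(K) = (K² - 3*K) + 2*K² = -3*K + 3*K²)
(s(-8, 1)*138)*g(14) = (4*138)*(3*14*(-1 + 14)) = 552*(3*14*13) = 552*546 = 301392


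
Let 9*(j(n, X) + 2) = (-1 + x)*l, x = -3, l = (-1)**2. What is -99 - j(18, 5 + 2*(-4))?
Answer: -869/9 ≈ -96.556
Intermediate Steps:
l = 1
j(n, X) = -22/9 (j(n, X) = -2 + ((-1 - 3)*1)/9 = -2 + (-4*1)/9 = -2 + (1/9)*(-4) = -2 - 4/9 = -22/9)
-99 - j(18, 5 + 2*(-4)) = -99 - 1*(-22/9) = -99 + 22/9 = -869/9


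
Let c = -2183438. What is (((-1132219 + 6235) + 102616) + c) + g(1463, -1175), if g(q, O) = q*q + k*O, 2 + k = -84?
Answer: -965387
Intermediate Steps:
k = -86 (k = -2 - 84 = -86)
g(q, O) = q² - 86*O (g(q, O) = q*q - 86*O = q² - 86*O)
(((-1132219 + 6235) + 102616) + c) + g(1463, -1175) = (((-1132219 + 6235) + 102616) - 2183438) + (1463² - 86*(-1175)) = ((-1125984 + 102616) - 2183438) + (2140369 + 101050) = (-1023368 - 2183438) + 2241419 = -3206806 + 2241419 = -965387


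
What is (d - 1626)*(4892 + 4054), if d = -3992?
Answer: -50258628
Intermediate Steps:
(d - 1626)*(4892 + 4054) = (-3992 - 1626)*(4892 + 4054) = -5618*8946 = -50258628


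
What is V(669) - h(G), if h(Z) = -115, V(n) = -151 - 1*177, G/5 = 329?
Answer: -213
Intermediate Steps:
G = 1645 (G = 5*329 = 1645)
V(n) = -328 (V(n) = -151 - 177 = -328)
V(669) - h(G) = -328 - 1*(-115) = -328 + 115 = -213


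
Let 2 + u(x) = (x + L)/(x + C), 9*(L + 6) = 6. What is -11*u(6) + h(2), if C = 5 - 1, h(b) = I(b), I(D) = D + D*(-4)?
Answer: 229/15 ≈ 15.267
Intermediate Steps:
L = -16/3 (L = -6 + (1/9)*6 = -6 + 2/3 = -16/3 ≈ -5.3333)
I(D) = -3*D (I(D) = D - 4*D = -3*D)
h(b) = -3*b
C = 4
u(x) = -2 + (-16/3 + x)/(4 + x) (u(x) = -2 + (x - 16/3)/(x + 4) = -2 + (-16/3 + x)/(4 + x))
-11*u(6) + h(2) = -11*(-40/3 - 1*6)/(4 + 6) - 3*2 = -11*(-40/3 - 6)/10 - 6 = -11*(-58)/(10*3) - 6 = -11*(-29/15) - 6 = 319/15 - 6 = 229/15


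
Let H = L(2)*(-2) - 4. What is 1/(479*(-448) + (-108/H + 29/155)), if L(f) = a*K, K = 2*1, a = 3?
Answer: -620/133042739 ≈ -4.6602e-6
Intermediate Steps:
K = 2
L(f) = 6 (L(f) = 3*2 = 6)
H = -16 (H = 6*(-2) - 4 = -12 - 4 = -16)
1/(479*(-448) + (-108/H + 29/155)) = 1/(479*(-448) + (-108/(-16) + 29/155)) = 1/(-214592 + (-108*(-1/16) + 29*(1/155))) = 1/(-214592 + (27/4 + 29/155)) = 1/(-214592 + 4301/620) = 1/(-133042739/620) = -620/133042739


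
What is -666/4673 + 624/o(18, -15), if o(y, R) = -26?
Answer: -112818/4673 ≈ -24.143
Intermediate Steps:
-666/4673 + 624/o(18, -15) = -666/4673 + 624/(-26) = -666*1/4673 + 624*(-1/26) = -666/4673 - 24 = -112818/4673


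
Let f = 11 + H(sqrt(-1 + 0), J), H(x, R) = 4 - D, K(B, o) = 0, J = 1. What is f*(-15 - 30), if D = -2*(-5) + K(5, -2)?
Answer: -225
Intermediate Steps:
D = 10 (D = -2*(-5) + 0 = 10 + 0 = 10)
H(x, R) = -6 (H(x, R) = 4 - 1*10 = 4 - 10 = -6)
f = 5 (f = 11 - 6 = 5)
f*(-15 - 30) = 5*(-15 - 30) = 5*(-45) = -225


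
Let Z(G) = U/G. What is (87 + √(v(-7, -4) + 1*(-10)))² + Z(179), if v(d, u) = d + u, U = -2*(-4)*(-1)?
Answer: 1351084/179 + 174*I*√21 ≈ 7548.0 + 797.37*I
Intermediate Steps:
U = -8 (U = 8*(-1) = -8)
Z(G) = -8/G
(87 + √(v(-7, -4) + 1*(-10)))² + Z(179) = (87 + √((-7 - 4) + 1*(-10)))² - 8/179 = (87 + √(-11 - 10))² - 8*1/179 = (87 + √(-21))² - 8/179 = (87 + I*√21)² - 8/179 = -8/179 + (87 + I*√21)²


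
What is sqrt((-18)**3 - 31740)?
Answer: 2*I*sqrt(9393) ≈ 193.83*I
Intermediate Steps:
sqrt((-18)**3 - 31740) = sqrt(-5832 - 31740) = sqrt(-37572) = 2*I*sqrt(9393)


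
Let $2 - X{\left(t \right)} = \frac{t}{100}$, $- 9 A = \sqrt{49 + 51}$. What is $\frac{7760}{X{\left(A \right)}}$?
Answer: $\frac{698400}{181} \approx 3858.6$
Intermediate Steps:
$A = - \frac{10}{9}$ ($A = - \frac{\sqrt{49 + 51}}{9} = - \frac{\sqrt{100}}{9} = \left(- \frac{1}{9}\right) 10 = - \frac{10}{9} \approx -1.1111$)
$X{\left(t \right)} = 2 - \frac{t}{100}$
$\frac{7760}{X{\left(A \right)}} = \frac{7760}{2 - - \frac{1}{90}} = \frac{7760}{2 + \frac{1}{90}} = \frac{7760}{\frac{181}{90}} = 7760 \cdot \frac{90}{181} = \frac{698400}{181}$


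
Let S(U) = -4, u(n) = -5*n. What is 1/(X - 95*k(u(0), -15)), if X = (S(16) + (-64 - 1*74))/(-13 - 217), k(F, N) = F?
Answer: 115/71 ≈ 1.6197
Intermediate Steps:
X = 71/115 (X = (-4 + (-64 - 1*74))/(-13 - 217) = (-4 + (-64 - 74))/(-230) = (-4 - 138)*(-1/230) = -142*(-1/230) = 71/115 ≈ 0.61739)
1/(X - 95*k(u(0), -15)) = 1/(71/115 - (-475)*0) = 1/(71/115 - 95*0) = 1/(71/115 + 0) = 1/(71/115) = 115/71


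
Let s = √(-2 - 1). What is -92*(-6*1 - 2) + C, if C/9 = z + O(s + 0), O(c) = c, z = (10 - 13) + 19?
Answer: 880 + 9*I*√3 ≈ 880.0 + 15.588*I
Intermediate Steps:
s = I*√3 (s = √(-3) = I*√3 ≈ 1.732*I)
z = 16 (z = -3 + 19 = 16)
C = 144 + 9*I*√3 (C = 9*(16 + (I*√3 + 0)) = 9*(16 + I*√3) = 144 + 9*I*√3 ≈ 144.0 + 15.588*I)
-92*(-6*1 - 2) + C = -92*(-6*1 - 2) + (144 + 9*I*√3) = -92*(-6 - 2) + (144 + 9*I*√3) = -92*(-8) + (144 + 9*I*√3) = 736 + (144 + 9*I*√3) = 880 + 9*I*√3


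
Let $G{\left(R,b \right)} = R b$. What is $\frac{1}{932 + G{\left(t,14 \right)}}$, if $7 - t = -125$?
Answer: $\frac{1}{2780} \approx 0.00035971$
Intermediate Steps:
$t = 132$ ($t = 7 - -125 = 7 + 125 = 132$)
$\frac{1}{932 + G{\left(t,14 \right)}} = \frac{1}{932 + 132 \cdot 14} = \frac{1}{932 + 1848} = \frac{1}{2780}$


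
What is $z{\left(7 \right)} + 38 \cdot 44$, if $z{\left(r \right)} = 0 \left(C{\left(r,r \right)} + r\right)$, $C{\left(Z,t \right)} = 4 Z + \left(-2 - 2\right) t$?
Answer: $1672$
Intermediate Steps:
$C{\left(Z,t \right)} = - 4 t + 4 Z$ ($C{\left(Z,t \right)} = 4 Z - 4 t = - 4 t + 4 Z$)
$z{\left(r \right)} = 0$ ($z{\left(r \right)} = 0 \left(\left(- 4 r + 4 r\right) + r\right) = 0 \left(0 + r\right) = 0 r = 0$)
$z{\left(7 \right)} + 38 \cdot 44 = 0 + 38 \cdot 44 = 0 + 1672 = 1672$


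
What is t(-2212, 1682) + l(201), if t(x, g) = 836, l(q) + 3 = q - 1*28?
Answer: 1006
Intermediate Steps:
l(q) = -31 + q (l(q) = -3 + (q - 1*28) = -3 + (q - 28) = -3 + (-28 + q) = -31 + q)
t(-2212, 1682) + l(201) = 836 + (-31 + 201) = 836 + 170 = 1006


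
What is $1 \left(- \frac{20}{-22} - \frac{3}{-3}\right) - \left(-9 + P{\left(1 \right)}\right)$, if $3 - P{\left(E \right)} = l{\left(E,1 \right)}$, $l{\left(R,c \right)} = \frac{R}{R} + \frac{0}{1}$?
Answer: $\frac{98}{11} \approx 8.9091$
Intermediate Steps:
$l{\left(R,c \right)} = 1$ ($l{\left(R,c \right)} = 1 + 0 \cdot 1 = 1 + 0 = 1$)
$P{\left(E \right)} = 2$ ($P{\left(E \right)} = 3 - 1 = 2$)
$1 \left(- \frac{20}{-22} - \frac{3}{-3}\right) - \left(-9 + P{\left(1 \right)}\right) = 1 \left(- \frac{20}{-22} - \frac{3}{-3}\right) + \left(9 - 2\right) = 1 \left(\left(-20\right) \left(- \frac{1}{22}\right) - -1\right) + \left(9 - 2\right) = 1 \left(\frac{10}{11} + 1\right) + 7 = 1 \cdot \frac{21}{11} + 7 = \frac{21}{11} + 7 = \frac{98}{11}$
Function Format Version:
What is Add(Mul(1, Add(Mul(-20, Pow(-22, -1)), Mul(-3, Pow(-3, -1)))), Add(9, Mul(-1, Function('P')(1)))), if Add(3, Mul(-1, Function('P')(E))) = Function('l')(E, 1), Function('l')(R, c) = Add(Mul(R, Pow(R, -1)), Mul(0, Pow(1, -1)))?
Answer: Rational(98, 11) ≈ 8.9091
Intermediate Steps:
Function('l')(R, c) = 1 (Function('l')(R, c) = Add(1, Mul(0, 1)) = Add(1, 0) = 1)
Function('P')(E) = 2 (Function('P')(E) = Add(3, Mul(-1, 1)) = Add(3, -1) = 2)
Add(Mul(1, Add(Mul(-20, Pow(-22, -1)), Mul(-3, Pow(-3, -1)))), Add(9, Mul(-1, Function('P')(1)))) = Add(Mul(1, Add(Mul(-20, Pow(-22, -1)), Mul(-3, Pow(-3, -1)))), Add(9, Mul(-1, 2))) = Add(Mul(1, Add(Mul(-20, Rational(-1, 22)), Mul(-3, Rational(-1, 3)))), Add(9, -2)) = Add(Mul(1, Add(Rational(10, 11), 1)), 7) = Add(Mul(1, Rational(21, 11)), 7) = Add(Rational(21, 11), 7) = Rational(98, 11)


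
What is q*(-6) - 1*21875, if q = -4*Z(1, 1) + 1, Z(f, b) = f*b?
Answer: -21857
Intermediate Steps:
Z(f, b) = b*f
q = -3 (q = -4 + 1 = -3)
q*(-6) - 1*21875 = -3*(-6) - 1*21875 = 18 - 21875 = -21857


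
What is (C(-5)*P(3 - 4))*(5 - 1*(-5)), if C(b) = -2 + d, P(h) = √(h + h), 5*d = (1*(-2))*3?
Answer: -32*I*√2 ≈ -45.255*I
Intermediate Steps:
d = -6/5 (d = ((1*(-2))*3)/5 = (-2*3)/5 = (⅕)*(-6) = -6/5 ≈ -1.2000)
P(h) = √2*√h (P(h) = √(2*h) = √2*√h)
C(b) = -16/5 (C(b) = -2 - 6/5 = -16/5)
(C(-5)*P(3 - 4))*(5 - 1*(-5)) = (-16*√2*√(3 - 4)/5)*(5 - 1*(-5)) = (-16*√2*√(-1)/5)*(5 + 5) = -16*√2*I/5*10 = -16*I*√2/5*10 = -32*I*√2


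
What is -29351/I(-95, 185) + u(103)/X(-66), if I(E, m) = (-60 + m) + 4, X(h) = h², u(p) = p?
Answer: -42613223/187308 ≈ -227.50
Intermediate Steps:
I(E, m) = -56 + m
-29351/I(-95, 185) + u(103)/X(-66) = -29351/(-56 + 185) + 103/((-66)²) = -29351/129 + 103/4356 = -42613223/187308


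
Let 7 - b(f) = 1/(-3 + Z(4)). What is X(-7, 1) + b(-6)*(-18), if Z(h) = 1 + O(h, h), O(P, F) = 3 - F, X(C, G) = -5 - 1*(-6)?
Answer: -131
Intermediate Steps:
X(C, G) = 1 (X(C, G) = -5 + 6 = 1)
Z(h) = 4 - h (Z(h) = 1 + (3 - h) = 4 - h)
b(f) = 22/3 (b(f) = 7 - 1/(-3 + (4 - 1*4)) = 7 - 1/(-3 + (4 - 4)) = 7 - 1/(-3 + 0) = 7 - 1/(-3) = 7 - 1*(-⅓) = 7 + ⅓ = 22/3)
X(-7, 1) + b(-6)*(-18) = 1 + (22/3)*(-18) = 1 - 132 = -131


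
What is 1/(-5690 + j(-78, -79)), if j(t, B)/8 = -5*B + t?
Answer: -1/3154 ≈ -0.00031706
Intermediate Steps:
j(t, B) = -40*B + 8*t (j(t, B) = 8*(-5*B + t) = 8*(t - 5*B) = -40*B + 8*t)
1/(-5690 + j(-78, -79)) = 1/(-5690 + (-40*(-79) + 8*(-78))) = 1/(-5690 + (3160 - 624)) = 1/(-5690 + 2536) = 1/(-3154) = -1/3154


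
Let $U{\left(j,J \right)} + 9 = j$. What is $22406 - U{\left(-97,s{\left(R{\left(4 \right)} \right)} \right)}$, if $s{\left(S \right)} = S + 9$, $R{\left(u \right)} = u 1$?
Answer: $22512$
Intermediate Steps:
$R{\left(u \right)} = u$
$s{\left(S \right)} = 9 + S$
$U{\left(j,J \right)} = -9 + j$
$22406 - U{\left(-97,s{\left(R{\left(4 \right)} \right)} \right)} = 22406 - \left(-9 - 97\right) = 22406 - -106 = 22406 + 106 = 22512$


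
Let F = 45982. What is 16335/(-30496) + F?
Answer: 1402250737/30496 ≈ 45981.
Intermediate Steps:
16335/(-30496) + F = 16335/(-30496) + 45982 = 16335*(-1/30496) + 45982 = -16335/30496 + 45982 = 1402250737/30496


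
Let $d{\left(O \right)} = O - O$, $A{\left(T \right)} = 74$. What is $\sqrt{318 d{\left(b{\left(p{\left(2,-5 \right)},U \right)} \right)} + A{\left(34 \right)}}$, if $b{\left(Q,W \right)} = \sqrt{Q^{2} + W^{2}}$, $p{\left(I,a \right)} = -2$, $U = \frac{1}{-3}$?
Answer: $\sqrt{74} \approx 8.6023$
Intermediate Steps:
$U = - \frac{1}{3} \approx -0.33333$
$d{\left(O \right)} = 0$
$\sqrt{318 d{\left(b{\left(p{\left(2,-5 \right)},U \right)} \right)} + A{\left(34 \right)}} = \sqrt{318 \cdot 0 + 74} = \sqrt{0 + 74} = \sqrt{74}$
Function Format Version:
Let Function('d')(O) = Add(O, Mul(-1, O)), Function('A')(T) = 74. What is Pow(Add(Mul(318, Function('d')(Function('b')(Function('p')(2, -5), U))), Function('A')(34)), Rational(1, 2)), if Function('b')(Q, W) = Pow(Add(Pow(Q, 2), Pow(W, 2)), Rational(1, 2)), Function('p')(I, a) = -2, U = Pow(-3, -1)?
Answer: Pow(74, Rational(1, 2)) ≈ 8.6023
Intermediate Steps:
U = Rational(-1, 3) ≈ -0.33333
Function('d')(O) = 0
Pow(Add(Mul(318, Function('d')(Function('b')(Function('p')(2, -5), U))), Function('A')(34)), Rational(1, 2)) = Pow(Add(Mul(318, 0), 74), Rational(1, 2)) = Pow(Add(0, 74), Rational(1, 2)) = Pow(74, Rational(1, 2))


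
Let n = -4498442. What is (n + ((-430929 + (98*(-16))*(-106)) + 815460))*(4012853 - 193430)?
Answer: -15077947635369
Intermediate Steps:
(n + ((-430929 + (98*(-16))*(-106)) + 815460))*(4012853 - 193430) = (-4498442 + ((-430929 + (98*(-16))*(-106)) + 815460))*(4012853 - 193430) = (-4498442 + ((-430929 - 1568*(-106)) + 815460))*3819423 = (-4498442 + ((-430929 + 166208) + 815460))*3819423 = (-4498442 + (-264721 + 815460))*3819423 = (-4498442 + 550739)*3819423 = -3947703*3819423 = -15077947635369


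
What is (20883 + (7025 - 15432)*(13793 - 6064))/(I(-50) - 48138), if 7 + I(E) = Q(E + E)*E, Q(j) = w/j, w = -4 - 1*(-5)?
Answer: 129913640/96289 ≈ 1349.2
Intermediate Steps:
w = 1 (w = -4 + 5 = 1)
Q(j) = 1/j
I(E) = -13/2 (I(E) = -7 + E/(E + E) = -7 + E/((2*E)) = -7 + (1/(2*E))*E = -7 + ½ = -13/2)
(20883 + (7025 - 15432)*(13793 - 6064))/(I(-50) - 48138) = (20883 + (7025 - 15432)*(13793 - 6064))/(-13/2 - 48138) = (20883 - 8407*7729)/(-96289/2) = (20883 - 64977703)*(-2/96289) = -64956820*(-2/96289) = 129913640/96289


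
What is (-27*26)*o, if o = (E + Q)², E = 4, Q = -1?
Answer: -6318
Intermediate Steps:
o = 9 (o = (4 - 1)² = 3² = 9)
(-27*26)*o = -27*26*9 = -702*9 = -6318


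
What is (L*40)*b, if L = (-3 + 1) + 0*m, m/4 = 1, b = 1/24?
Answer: -10/3 ≈ -3.3333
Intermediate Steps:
b = 1/24 ≈ 0.041667
m = 4 (m = 4*1 = 4)
L = -2 (L = (-3 + 1) + 0*4 = -2 + 0 = -2)
(L*40)*b = -2*40*(1/24) = -80*1/24 = -10/3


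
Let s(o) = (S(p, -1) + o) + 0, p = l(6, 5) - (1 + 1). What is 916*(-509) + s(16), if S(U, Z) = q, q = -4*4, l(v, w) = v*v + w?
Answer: -466244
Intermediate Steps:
l(v, w) = w + v**2 (l(v, w) = v**2 + w = w + v**2)
p = 39 (p = (5 + 6**2) - (1 + 1) = (5 + 36) - 1*2 = 41 - 2 = 39)
q = -16
S(U, Z) = -16
s(o) = -16 + o (s(o) = (-16 + o) + 0 = -16 + o)
916*(-509) + s(16) = 916*(-509) + (-16 + 16) = -466244 + 0 = -466244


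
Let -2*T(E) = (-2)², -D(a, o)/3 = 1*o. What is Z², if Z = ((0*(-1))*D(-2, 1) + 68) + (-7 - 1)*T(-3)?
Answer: 7056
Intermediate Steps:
D(a, o) = -3*o
T(E) = -2 (T(E) = -½*(-2)² = -½*4 = -2)
Z = 84 (Z = ((0*(-1))*(-3*1) + 68) + (-7 - 1)*(-2) = (0*(-3) + 68) - 8*(-2) = (0 + 68) + 16 = 68 + 16 = 84)
Z² = 84² = 7056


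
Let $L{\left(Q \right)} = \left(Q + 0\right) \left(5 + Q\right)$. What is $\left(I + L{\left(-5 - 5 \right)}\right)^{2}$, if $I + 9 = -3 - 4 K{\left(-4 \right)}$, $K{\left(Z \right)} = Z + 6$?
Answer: $900$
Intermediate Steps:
$K{\left(Z \right)} = 6 + Z$
$L{\left(Q \right)} = Q \left(5 + Q\right)$
$I = -20$ ($I = -9 - \left(3 + 4 \left(6 - 4\right)\right) = -9 - 11 = -20$)
$\left(I + L{\left(-5 - 5 \right)}\right)^{2} = \left(-20 + \left(-5 - 5\right) \left(5 - 10\right)\right)^{2} = \left(-20 - 10 \left(5 - 10\right)\right)^{2} = \left(-20 - -50\right)^{2} = \left(-20 + 50\right)^{2} = 30^{2} = 900$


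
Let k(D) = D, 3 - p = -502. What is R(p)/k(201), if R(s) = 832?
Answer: 832/201 ≈ 4.1393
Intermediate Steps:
p = 505 (p = 3 - 1*(-502) = 3 + 502 = 505)
R(p)/k(201) = 832/201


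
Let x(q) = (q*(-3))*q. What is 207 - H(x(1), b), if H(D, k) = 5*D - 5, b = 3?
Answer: 227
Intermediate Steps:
x(q) = -3*q² (x(q) = (-3*q)*q = -3*q²)
H(D, k) = -5 + 5*D
207 - H(x(1), b) = 207 - (-5 + 5*(-3*1²)) = 207 - (-5 + 5*(-3*1)) = 207 - (-5 + 5*(-3)) = 207 - (-5 - 15) = 207 - 1*(-20) = 207 + 20 = 227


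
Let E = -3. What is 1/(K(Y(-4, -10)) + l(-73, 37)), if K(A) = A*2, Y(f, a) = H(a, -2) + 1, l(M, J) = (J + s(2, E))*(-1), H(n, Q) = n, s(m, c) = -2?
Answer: -1/53 ≈ -0.018868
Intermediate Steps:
l(M, J) = 2 - J (l(M, J) = (J - 2)*(-1) = (-2 + J)*(-1) = 2 - J)
Y(f, a) = 1 + a (Y(f, a) = a + 1 = 1 + a)
K(A) = 2*A
1/(K(Y(-4, -10)) + l(-73, 37)) = 1/(2*(1 - 10) + (2 - 1*37)) = 1/(2*(-9) + (2 - 37)) = 1/(-18 - 35) = 1/(-53) = -1/53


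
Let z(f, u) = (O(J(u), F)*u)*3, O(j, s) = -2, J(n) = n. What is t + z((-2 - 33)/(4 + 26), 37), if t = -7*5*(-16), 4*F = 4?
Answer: 338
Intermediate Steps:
F = 1 (F = (1/4)*4 = 1)
z(f, u) = -6*u (z(f, u) = -2*u*3 = -6*u)
t = 560 (t = -35*(-16) = 560)
t + z((-2 - 33)/(4 + 26), 37) = 560 - 6*37 = 560 - 222 = 338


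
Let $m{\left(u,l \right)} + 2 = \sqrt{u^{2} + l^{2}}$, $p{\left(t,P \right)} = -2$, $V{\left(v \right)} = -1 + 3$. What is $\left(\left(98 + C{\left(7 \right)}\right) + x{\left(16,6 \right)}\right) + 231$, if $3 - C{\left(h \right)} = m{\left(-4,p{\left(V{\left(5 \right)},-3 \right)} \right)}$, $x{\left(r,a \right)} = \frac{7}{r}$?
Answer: $\frac{5351}{16} - 2 \sqrt{5} \approx 329.97$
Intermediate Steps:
$V{\left(v \right)} = 2$
$m{\left(u,l \right)} = -2 + \sqrt{l^{2} + u^{2}}$ ($m{\left(u,l \right)} = -2 + \sqrt{u^{2} + l^{2}} = -2 + \sqrt{l^{2} + u^{2}}$)
$C{\left(h \right)} = 5 - 2 \sqrt{5}$ ($C{\left(h \right)} = 3 - \left(-2 + \sqrt{\left(-2\right)^{2} + \left(-4\right)^{2}}\right) = 3 - \left(-2 + \sqrt{4 + 16}\right) = 3 - \left(-2 + \sqrt{20}\right) = 3 - \left(-2 + 2 \sqrt{5}\right) = 3 + \left(2 - 2 \sqrt{5}\right) = 5 - 2 \sqrt{5}$)
$\left(\left(98 + C{\left(7 \right)}\right) + x{\left(16,6 \right)}\right) + 231 = \left(\left(98 + \left(5 - 2 \sqrt{5}\right)\right) + \frac{7}{16}\right) + 231 = \left(\left(103 - 2 \sqrt{5}\right) + 7 \cdot \frac{1}{16}\right) + 231 = \left(\left(103 - 2 \sqrt{5}\right) + \frac{7}{16}\right) + 231 = \left(\frac{1655}{16} - 2 \sqrt{5}\right) + 231 = \frac{5351}{16} - 2 \sqrt{5}$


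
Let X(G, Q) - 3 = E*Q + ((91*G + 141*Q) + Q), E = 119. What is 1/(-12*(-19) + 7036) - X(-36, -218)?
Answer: 437082145/7264 ≈ 60171.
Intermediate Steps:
X(G, Q) = 3 + 91*G + 261*Q (X(G, Q) = 3 + (119*Q + ((91*G + 141*Q) + Q)) = 3 + (119*Q + (91*G + 142*Q)) = 3 + (91*G + 261*Q) = 3 + 91*G + 261*Q)
1/(-12*(-19) + 7036) - X(-36, -218) = 1/(-12*(-19) + 7036) - (3 + 91*(-36) + 261*(-218)) = 1/(228 + 7036) - (3 - 3276 - 56898) = 1/7264 - 1*(-60171) = 1/7264 + 60171 = 437082145/7264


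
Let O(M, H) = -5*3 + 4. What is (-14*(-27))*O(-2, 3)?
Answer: -4158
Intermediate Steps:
O(M, H) = -11 (O(M, H) = -15 + 4 = -11)
(-14*(-27))*O(-2, 3) = -14*(-27)*(-11) = 378*(-11) = -4158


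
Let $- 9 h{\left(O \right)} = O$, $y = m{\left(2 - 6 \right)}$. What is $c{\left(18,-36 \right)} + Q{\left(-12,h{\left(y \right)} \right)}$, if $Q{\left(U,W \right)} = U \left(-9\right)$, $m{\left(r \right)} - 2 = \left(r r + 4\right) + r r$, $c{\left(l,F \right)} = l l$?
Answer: $432$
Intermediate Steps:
$c{\left(l,F \right)} = l^{2}$
$m{\left(r \right)} = 6 + 2 r^{2}$ ($m{\left(r \right)} = 2 + \left(\left(r r + 4\right) + r r\right) = 2 + \left(\left(r^{2} + 4\right) + r^{2}\right) = 2 + \left(\left(4 + r^{2}\right) + r^{2}\right) = 2 + \left(4 + 2 r^{2}\right) = 6 + 2 r^{2}$)
$y = 38$ ($y = 6 + 2 \left(2 - 6\right)^{2} = 6 + 2 \left(-4\right)^{2} = 6 + 2 \cdot 16 = 6 + 32 = 38$)
$h{\left(O \right)} = - \frac{O}{9}$
$Q{\left(U,W \right)} = - 9 U$
$c{\left(18,-36 \right)} + Q{\left(-12,h{\left(y \right)} \right)} = 18^{2} - -108 = 324 + 108 = 432$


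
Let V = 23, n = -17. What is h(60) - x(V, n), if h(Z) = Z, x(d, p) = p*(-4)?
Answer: -8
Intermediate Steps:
x(d, p) = -4*p
h(60) - x(V, n) = 60 - (-4)*(-17) = 60 - 1*68 = 60 - 68 = -8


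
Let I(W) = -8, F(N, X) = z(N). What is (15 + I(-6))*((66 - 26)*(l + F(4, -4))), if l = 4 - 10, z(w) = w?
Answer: -560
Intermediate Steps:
F(N, X) = N
l = -6
(15 + I(-6))*((66 - 26)*(l + F(4, -4))) = (15 - 8)*((66 - 26)*(-6 + 4)) = 7*(40*(-2)) = 7*(-80) = -560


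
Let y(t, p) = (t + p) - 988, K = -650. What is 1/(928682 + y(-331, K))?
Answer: 1/926713 ≈ 1.0791e-6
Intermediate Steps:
y(t, p) = -988 + p + t (y(t, p) = (p + t) - 988 = -988 + p + t)
1/(928682 + y(-331, K)) = 1/(928682 + (-988 - 650 - 331)) = 1/(928682 - 1969) = 1/926713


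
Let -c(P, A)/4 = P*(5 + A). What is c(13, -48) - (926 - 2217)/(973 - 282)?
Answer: 1546367/691 ≈ 2237.9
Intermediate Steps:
c(P, A) = -4*P*(5 + A)
c(13, -48) - (926 - 2217)/(973 - 282) = -4*13*(5 - 48) - (926 - 2217)/(973 - 282) = -4*13*(-43) - (-1291)/691 = 2236 - (-1291)/691 = 2236 - 1*(-1291/691) = 2236 + 1291/691 = 1546367/691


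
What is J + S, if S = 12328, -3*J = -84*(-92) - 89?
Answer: 29345/3 ≈ 9781.7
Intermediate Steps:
J = -7639/3 (J = -(-84*(-92) - 89)/3 = -(7728 - 89)/3 = -⅓*7639 = -7639/3 ≈ -2546.3)
J + S = -7639/3 + 12328 = 29345/3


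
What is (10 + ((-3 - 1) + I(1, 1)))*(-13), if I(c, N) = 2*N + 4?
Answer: -156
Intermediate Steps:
I(c, N) = 4 + 2*N
(10 + ((-3 - 1) + I(1, 1)))*(-13) = (10 + ((-3 - 1) + (4 + 2*1)))*(-13) = (10 + (-4 + (4 + 2)))*(-13) = (10 + (-4 + 6))*(-13) = (10 + 2)*(-13) = 12*(-13) = -156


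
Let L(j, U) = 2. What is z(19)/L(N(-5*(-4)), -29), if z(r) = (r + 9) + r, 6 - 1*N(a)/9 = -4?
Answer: 47/2 ≈ 23.500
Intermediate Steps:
N(a) = 90 (N(a) = 54 - 9*(-4) = 54 + 36 = 90)
z(r) = 9 + 2*r (z(r) = (9 + r) + r = 9 + 2*r)
z(19)/L(N(-5*(-4)), -29) = (9 + 2*19)/2 = (9 + 38)*(1/2) = 47*(1/2) = 47/2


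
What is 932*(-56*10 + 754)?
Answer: 180808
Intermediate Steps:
932*(-56*10 + 754) = 932*(-560 + 754) = 932*194 = 180808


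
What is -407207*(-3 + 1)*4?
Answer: 3257656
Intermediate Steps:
-407207*(-3 + 1)*4 = -(-814414)*4 = -407207*(-8) = 3257656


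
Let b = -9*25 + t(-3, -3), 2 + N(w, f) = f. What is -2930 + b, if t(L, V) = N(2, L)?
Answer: -3160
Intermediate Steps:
N(w, f) = -2 + f
t(L, V) = -2 + L
b = -230 (b = -9*25 + (-2 - 3) = -225 - 5 = -230)
-2930 + b = -2930 - 230 = -3160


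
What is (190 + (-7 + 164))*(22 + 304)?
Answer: 113122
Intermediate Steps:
(190 + (-7 + 164))*(22 + 304) = (190 + 157)*326 = 347*326 = 113122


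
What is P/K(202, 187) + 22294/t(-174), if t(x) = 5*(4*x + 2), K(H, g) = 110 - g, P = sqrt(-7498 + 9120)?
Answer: -11147/1735 - sqrt(1622)/77 ≈ -6.9478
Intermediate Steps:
P = sqrt(1622) ≈ 40.274
t(x) = 10 + 20*x (t(x) = 5*(2 + 4*x) = 10 + 20*x)
P/K(202, 187) + 22294/t(-174) = sqrt(1622)/(110 - 1*187) + 22294/(10 + 20*(-174)) = sqrt(1622)/(110 - 187) + 22294/(10 - 3480) = sqrt(1622)/(-77) + 22294/(-3470) = sqrt(1622)*(-1/77) + 22294*(-1/3470) = -sqrt(1622)/77 - 11147/1735 = -11147/1735 - sqrt(1622)/77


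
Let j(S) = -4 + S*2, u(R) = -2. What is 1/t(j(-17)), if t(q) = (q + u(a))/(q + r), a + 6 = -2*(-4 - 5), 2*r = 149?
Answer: -73/80 ≈ -0.91250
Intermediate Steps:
r = 149/2 (r = (1/2)*149 = 149/2 ≈ 74.500)
a = 12 (a = -6 - 2*(-4 - 5) = -6 - 2*(-9) = -6 + 18 = 12)
j(S) = -4 + 2*S
t(q) = (-2 + q)/(149/2 + q) (t(q) = (q - 2)/(q + 149/2) = (-2 + q)/(149/2 + q))
1/t(j(-17)) = 1/(2*(-2 + (-4 + 2*(-17)))/(149 + 2*(-4 + 2*(-17)))) = 1/(2*(-2 + (-4 - 34))/(149 + 2*(-4 - 34))) = 1/(2*(-2 - 38)/(149 + 2*(-38))) = 1/(2*(-40)/(149 - 76)) = 1/(2*(-40)/73) = 1/(2*(1/73)*(-40)) = 1/(-80/73) = -73/80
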